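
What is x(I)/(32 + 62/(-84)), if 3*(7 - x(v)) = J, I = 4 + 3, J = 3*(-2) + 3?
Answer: 336/1313 ≈ 0.25590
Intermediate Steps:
J = -3 (J = -6 + 3 = -3)
I = 7
x(v) = 8 (x(v) = 7 - ⅓*(-3) = 7 + 1 = 8)
x(I)/(32 + 62/(-84)) = 8/(32 + 62/(-84)) = 8/(32 + 62*(-1/84)) = 8/(32 - 31/42) = 8/(1313/42) = (42/1313)*8 = 336/1313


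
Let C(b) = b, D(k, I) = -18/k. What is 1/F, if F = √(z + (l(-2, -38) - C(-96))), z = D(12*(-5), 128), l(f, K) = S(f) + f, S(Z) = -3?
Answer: √9130/913 ≈ 0.10466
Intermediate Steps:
l(f, K) = -3 + f
z = 3/10 (z = -18/(12*(-5)) = -18/(-60) = -18*(-1/60) = 3/10 ≈ 0.30000)
F = √9130/10 (F = √(3/10 + ((-3 - 2) - 1*(-96))) = √(3/10 + (-5 + 96)) = √(3/10 + 91) = √(913/10) = √9130/10 ≈ 9.5551)
1/F = 1/(√9130/10) = √9130/913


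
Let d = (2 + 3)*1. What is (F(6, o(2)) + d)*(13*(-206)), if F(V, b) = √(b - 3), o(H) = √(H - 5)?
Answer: -13390 - 2678*√(-3 + I*√3) ≈ -14680.0 - 4814.5*I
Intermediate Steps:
o(H) = √(-5 + H)
F(V, b) = √(-3 + b)
d = 5 (d = 5*1 = 5)
(F(6, o(2)) + d)*(13*(-206)) = (√(-3 + √(-5 + 2)) + 5)*(13*(-206)) = (√(-3 + √(-3)) + 5)*(-2678) = (√(-3 + I*√3) + 5)*(-2678) = (5 + √(-3 + I*√3))*(-2678) = -13390 - 2678*√(-3 + I*√3)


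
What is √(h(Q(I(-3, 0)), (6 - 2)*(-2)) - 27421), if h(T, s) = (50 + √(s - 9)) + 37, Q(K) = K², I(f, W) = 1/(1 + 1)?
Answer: √(-27334 + I*√17) ≈ 0.012 + 165.33*I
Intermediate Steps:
I(f, W) = ½ (I(f, W) = 1/2 = ½)
h(T, s) = 87 + √(-9 + s) (h(T, s) = (50 + √(-9 + s)) + 37 = 87 + √(-9 + s))
√(h(Q(I(-3, 0)), (6 - 2)*(-2)) - 27421) = √((87 + √(-9 + (6 - 2)*(-2))) - 27421) = √((87 + √(-9 + 4*(-2))) - 27421) = √((87 + √(-9 - 8)) - 27421) = √((87 + √(-17)) - 27421) = √((87 + I*√17) - 27421) = √(-27334 + I*√17)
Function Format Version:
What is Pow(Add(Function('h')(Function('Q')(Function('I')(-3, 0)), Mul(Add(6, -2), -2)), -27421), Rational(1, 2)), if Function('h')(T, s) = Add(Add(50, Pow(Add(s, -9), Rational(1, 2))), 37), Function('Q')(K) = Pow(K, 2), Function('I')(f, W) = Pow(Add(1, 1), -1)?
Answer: Pow(Add(-27334, Mul(I, Pow(17, Rational(1, 2)))), Rational(1, 2)) ≈ Add(0.012, Mul(165.33, I))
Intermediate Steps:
Function('I')(f, W) = Rational(1, 2) (Function('I')(f, W) = Pow(2, -1) = Rational(1, 2))
Function('h')(T, s) = Add(87, Pow(Add(-9, s), Rational(1, 2))) (Function('h')(T, s) = Add(Add(50, Pow(Add(-9, s), Rational(1, 2))), 37) = Add(87, Pow(Add(-9, s), Rational(1, 2))))
Pow(Add(Function('h')(Function('Q')(Function('I')(-3, 0)), Mul(Add(6, -2), -2)), -27421), Rational(1, 2)) = Pow(Add(Add(87, Pow(Add(-9, Mul(Add(6, -2), -2)), Rational(1, 2))), -27421), Rational(1, 2)) = Pow(Add(Add(87, Pow(Add(-9, Mul(4, -2)), Rational(1, 2))), -27421), Rational(1, 2)) = Pow(Add(Add(87, Pow(Add(-9, -8), Rational(1, 2))), -27421), Rational(1, 2)) = Pow(Add(Add(87, Pow(-17, Rational(1, 2))), -27421), Rational(1, 2)) = Pow(Add(Add(87, Mul(I, Pow(17, Rational(1, 2)))), -27421), Rational(1, 2)) = Pow(Add(-27334, Mul(I, Pow(17, Rational(1, 2)))), Rational(1, 2))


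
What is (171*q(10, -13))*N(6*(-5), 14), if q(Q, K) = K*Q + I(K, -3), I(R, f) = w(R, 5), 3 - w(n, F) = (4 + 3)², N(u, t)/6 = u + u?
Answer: 10834560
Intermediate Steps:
N(u, t) = 12*u (N(u, t) = 6*(u + u) = 6*(2*u) = 12*u)
w(n, F) = -46 (w(n, F) = 3 - (4 + 3)² = 3 - 1*7² = 3 - 1*49 = 3 - 49 = -46)
I(R, f) = -46
q(Q, K) = -46 + K*Q (q(Q, K) = K*Q - 46 = -46 + K*Q)
(171*q(10, -13))*N(6*(-5), 14) = (171*(-46 - 13*10))*(12*(6*(-5))) = (171*(-46 - 130))*(12*(-30)) = (171*(-176))*(-360) = -30096*(-360) = 10834560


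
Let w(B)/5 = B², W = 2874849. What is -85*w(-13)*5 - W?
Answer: -3233974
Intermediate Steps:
w(B) = 5*B²
-85*w(-13)*5 - W = -425*(-13)²*5 - 1*2874849 = -425*169*5 - 2874849 = -85*845*5 - 2874849 = -71825*5 - 2874849 = -359125 - 2874849 = -3233974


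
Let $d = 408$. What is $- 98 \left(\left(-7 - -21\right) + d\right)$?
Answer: $-41356$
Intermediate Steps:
$- 98 \left(\left(-7 - -21\right) + d\right) = - 98 \left(\left(-7 - -21\right) + 408\right) = - 98 \left(\left(-7 + 21\right) + 408\right) = - 98 \left(14 + 408\right) = \left(-98\right) 422 = -41356$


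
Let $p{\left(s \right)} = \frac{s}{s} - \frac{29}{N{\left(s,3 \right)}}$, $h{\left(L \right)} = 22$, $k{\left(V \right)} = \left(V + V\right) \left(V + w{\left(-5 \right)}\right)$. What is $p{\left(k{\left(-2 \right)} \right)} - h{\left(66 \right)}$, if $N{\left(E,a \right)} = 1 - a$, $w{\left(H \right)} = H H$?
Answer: $- \frac{13}{2} \approx -6.5$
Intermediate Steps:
$w{\left(H \right)} = H^{2}$
$k{\left(V \right)} = 2 V \left(25 + V\right)$ ($k{\left(V \right)} = \left(V + V\right) \left(V + \left(-5\right)^{2}\right) = 2 V \left(V + 25\right) = 2 V \left(25 + V\right)$)
$p{\left(s \right)} = \frac{31}{2}$ ($p{\left(s \right)} = \frac{s}{s} - \frac{29}{1 - 3} = 1 - \frac{29}{1 - 3} = 1 - \frac{29}{-2} = 1 - - \frac{29}{2} = 1 + \frac{29}{2} = \frac{31}{2}$)
$p{\left(k{\left(-2 \right)} \right)} - h{\left(66 \right)} = \frac{31}{2} - 22 = - \frac{13}{2}$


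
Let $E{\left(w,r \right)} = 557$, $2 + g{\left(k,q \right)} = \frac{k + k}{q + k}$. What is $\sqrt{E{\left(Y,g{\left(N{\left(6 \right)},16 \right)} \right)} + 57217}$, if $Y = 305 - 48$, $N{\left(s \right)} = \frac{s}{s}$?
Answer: $\sqrt{57774} \approx 240.36$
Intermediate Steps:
$N{\left(s \right)} = 1$
$Y = 257$ ($Y = 305 - 48 = 257$)
$g{\left(k,q \right)} = -2 + \frac{2 k}{k + q}$ ($g{\left(k,q \right)} = -2 + \frac{k + k}{q + k} = -2 + \frac{2 k}{k + q}$)
$\sqrt{E{\left(Y,g{\left(N{\left(6 \right)},16 \right)} \right)} + 57217} = \sqrt{557 + 57217} = \sqrt{57774}$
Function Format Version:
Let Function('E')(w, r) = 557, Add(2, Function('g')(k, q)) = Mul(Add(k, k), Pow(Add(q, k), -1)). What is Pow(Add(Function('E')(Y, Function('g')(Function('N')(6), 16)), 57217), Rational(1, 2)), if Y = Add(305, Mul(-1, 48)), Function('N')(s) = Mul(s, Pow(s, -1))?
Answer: Pow(57774, Rational(1, 2)) ≈ 240.36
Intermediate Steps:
Function('N')(s) = 1
Y = 257 (Y = Add(305, -48) = 257)
Function('g')(k, q) = Add(-2, Mul(2, k, Pow(Add(k, q), -1))) (Function('g')(k, q) = Add(-2, Mul(Add(k, k), Pow(Add(q, k), -1))) = Add(-2, Mul(Mul(2, k), Pow(Add(k, q), -1))) = Add(-2, Mul(2, k, Pow(Add(k, q), -1))))
Pow(Add(Function('E')(Y, Function('g')(Function('N')(6), 16)), 57217), Rational(1, 2)) = Pow(Add(557, 57217), Rational(1, 2)) = Pow(57774, Rational(1, 2))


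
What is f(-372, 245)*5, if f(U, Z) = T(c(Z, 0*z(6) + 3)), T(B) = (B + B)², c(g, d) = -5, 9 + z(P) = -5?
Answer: 500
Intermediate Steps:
z(P) = -14 (z(P) = -9 - 5 = -14)
T(B) = 4*B² (T(B) = (2*B)² = 4*B²)
f(U, Z) = 100 (f(U, Z) = 4*(-5)² = 4*25 = 100)
f(-372, 245)*5 = 100*5 = 500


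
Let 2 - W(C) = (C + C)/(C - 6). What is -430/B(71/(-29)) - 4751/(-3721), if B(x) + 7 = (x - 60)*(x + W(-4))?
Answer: -2655318397/555091338 ≈ -4.7836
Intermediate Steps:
W(C) = 2 - 2*C/(-6 + C) (W(C) = 2 - (C + C)/(C - 6) = 2 - 2*C/(-6 + C))
B(x) = -7 + (-60 + x)*(6/5 + x) (B(x) = -7 + (x - 60)*(x - 12/(-6 - 4)) = -7 + (-60 + x)*(x - 12/(-10)) = -7 + (-60 + x)*(x - 12*(-1/10)) = -7 + (-60 + x)*(x + 6/5) = -7 + (-60 + x)*(6/5 + x))
-430/B(71/(-29)) - 4751/(-3721) = -430/(-79 + (71/(-29))**2 - 20874/(5*(-29))) - 4751/(-3721) = -430/(-79 + (71*(-1/29))**2 - 20874*(-1)/(5*29)) - 4751*(-1/3721) = -430/(-79 + (-71/29)**2 - 294/5*(-71/29)) + 4751/3721 = -430/(-79 + 5041/841 + 20874/145) + 4751/3721 = -430/298356/4205 + 4751/3721 = -430*4205/298356 + 4751/3721 = -904075/149178 + 4751/3721 = -2655318397/555091338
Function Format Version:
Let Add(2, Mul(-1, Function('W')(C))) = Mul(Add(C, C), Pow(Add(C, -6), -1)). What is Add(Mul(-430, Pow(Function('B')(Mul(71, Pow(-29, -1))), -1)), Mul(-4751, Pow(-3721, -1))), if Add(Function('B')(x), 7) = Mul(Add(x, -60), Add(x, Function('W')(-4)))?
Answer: Rational(-2655318397, 555091338) ≈ -4.7836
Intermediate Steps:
Function('W')(C) = Add(2, Mul(-2, C, Pow(Add(-6, C), -1))) (Function('W')(C) = Add(2, Mul(-1, Mul(Add(C, C), Pow(Add(C, -6), -1)))) = Add(2, Mul(-1, Mul(Mul(2, C), Pow(Add(-6, C), -1)))) = Add(2, Mul(-1, Mul(2, C, Pow(Add(-6, C), -1)))) = Add(2, Mul(-2, C, Pow(Add(-6, C), -1))))
Function('B')(x) = Add(-7, Mul(Add(-60, x), Add(Rational(6, 5), x))) (Function('B')(x) = Add(-7, Mul(Add(x, -60), Add(x, Mul(-12, Pow(Add(-6, -4), -1))))) = Add(-7, Mul(Add(-60, x), Add(x, Mul(-12, Pow(-10, -1))))) = Add(-7, Mul(Add(-60, x), Add(x, Mul(-12, Rational(-1, 10))))) = Add(-7, Mul(Add(-60, x), Add(x, Rational(6, 5)))) = Add(-7, Mul(Add(-60, x), Add(Rational(6, 5), x))))
Add(Mul(-430, Pow(Function('B')(Mul(71, Pow(-29, -1))), -1)), Mul(-4751, Pow(-3721, -1))) = Add(Mul(-430, Pow(Add(-79, Pow(Mul(71, Pow(-29, -1)), 2), Mul(Rational(-294, 5), Mul(71, Pow(-29, -1)))), -1)), Mul(-4751, Pow(-3721, -1))) = Add(Mul(-430, Pow(Add(-79, Pow(Mul(71, Rational(-1, 29)), 2), Mul(Rational(-294, 5), Mul(71, Rational(-1, 29)))), -1)), Mul(-4751, Rational(-1, 3721))) = Add(Mul(-430, Pow(Add(-79, Pow(Rational(-71, 29), 2), Mul(Rational(-294, 5), Rational(-71, 29))), -1)), Rational(4751, 3721)) = Add(Mul(-430, Pow(Add(-79, Rational(5041, 841), Rational(20874, 145)), -1)), Rational(4751, 3721)) = Add(Mul(-430, Pow(Rational(298356, 4205), -1)), Rational(4751, 3721)) = Add(Mul(-430, Rational(4205, 298356)), Rational(4751, 3721)) = Add(Rational(-904075, 149178), Rational(4751, 3721)) = Rational(-2655318397, 555091338)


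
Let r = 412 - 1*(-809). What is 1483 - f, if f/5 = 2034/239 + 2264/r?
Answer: 417644527/291819 ≈ 1431.2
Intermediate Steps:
r = 1221 (r = 412 + 809 = 1221)
f = 15123050/291819 (f = 5*(2034/239 + 2264/1221) = 5*(3024610/291819) = 15123050/291819 ≈ 51.823)
1483 - f = 1483 - 1*15123050/291819 = 1483 - 15123050/291819 = 417644527/291819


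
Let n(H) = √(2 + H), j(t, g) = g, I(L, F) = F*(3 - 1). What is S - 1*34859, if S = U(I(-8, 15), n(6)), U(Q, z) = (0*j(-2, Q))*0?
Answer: -34859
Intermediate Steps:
I(L, F) = 2*F (I(L, F) = F*2 = 2*F)
U(Q, z) = 0 (U(Q, z) = (0*Q)*0 = 0*0 = 0)
S = 0
S - 1*34859 = 0 - 1*34859 = 0 - 34859 = -34859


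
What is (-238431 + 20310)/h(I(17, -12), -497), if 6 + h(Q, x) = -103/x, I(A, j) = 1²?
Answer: 108406137/2879 ≈ 37654.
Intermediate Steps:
I(A, j) = 1
h(Q, x) = -6 - 103/x
(-238431 + 20310)/h(I(17, -12), -497) = (-238431 + 20310)/(-6 - 103/(-497)) = -218121/(-6 - 103*(-1/497)) = -218121/(-6 + 103/497) = -218121/(-2879/497) = -218121*(-497/2879) = 108406137/2879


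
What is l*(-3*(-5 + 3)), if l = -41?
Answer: -246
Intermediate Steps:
l*(-3*(-5 + 3)) = -(-123)*(-5 + 3) = -(-123)*(-2) = -41*6 = -246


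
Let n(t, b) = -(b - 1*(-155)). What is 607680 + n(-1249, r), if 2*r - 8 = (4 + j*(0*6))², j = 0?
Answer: 607513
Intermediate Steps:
r = 12 (r = 4 + (4 + 0*(0*6))²/2 = 4 + (4 + 0*0)²/2 = 4 + (4 + 0)²/2 = 4 + (½)*4² = 4 + (½)*16 = 4 + 8 = 12)
n(t, b) = -155 - b (n(t, b) = -(b + 155) = -(155 + b) = -155 - b)
607680 + n(-1249, r) = 607680 + (-155 - 1*12) = 607680 + (-155 - 12) = 607680 - 167 = 607513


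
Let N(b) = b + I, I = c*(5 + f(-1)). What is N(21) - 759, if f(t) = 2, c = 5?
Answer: -703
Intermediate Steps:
I = 35 (I = 5*(5 + 2) = 5*7 = 35)
N(b) = 35 + b (N(b) = b + 35 = 35 + b)
N(21) - 759 = (35 + 21) - 759 = 56 - 759 = -703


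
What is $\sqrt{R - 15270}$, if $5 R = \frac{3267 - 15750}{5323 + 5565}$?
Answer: $\frac{i \sqrt{11314146561630}}{27220} \approx 123.57 i$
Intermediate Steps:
$R = - \frac{12483}{54440}$ ($R = \frac{\left(3267 - 15750\right) \frac{1}{5323 + 5565}}{5} = \frac{\left(-12483\right) \frac{1}{10888}}{5} = \frac{1}{5} \left(- \frac{12483}{10888}\right) = - \frac{12483}{54440} \approx -0.2293$)
$\sqrt{R - 15270} = \sqrt{- \frac{12483}{54440} - 15270} = \sqrt{- \frac{831311283}{54440}} = \frac{i \sqrt{11314146561630}}{27220}$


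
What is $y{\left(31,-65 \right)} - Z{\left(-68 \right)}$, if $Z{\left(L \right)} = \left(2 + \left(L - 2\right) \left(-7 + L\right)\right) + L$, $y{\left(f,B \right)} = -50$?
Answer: $-5234$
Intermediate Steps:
$Z{\left(L \right)} = 2 + L + \left(-7 + L\right) \left(-2 + L\right)$ ($Z{\left(L \right)} = \left(2 + \left(L + \left(-4 + 2\right)\right) \left(-7 + L\right)\right) + L = \left(2 + \left(L - 2\right) \left(-7 + L\right)\right) + L = \left(2 + \left(-2 + L\right) \left(-7 + L\right)\right) + L = \left(2 + \left(-7 + L\right) \left(-2 + L\right)\right) + L = 2 + L + \left(-7 + L\right) \left(-2 + L\right)$)
$y{\left(31,-65 \right)} - Z{\left(-68 \right)} = -50 - \left(16 + \left(-68\right)^{2} - -544\right) = -50 - \left(16 + 4624 + 544\right) = -50 - 5184 = -5234$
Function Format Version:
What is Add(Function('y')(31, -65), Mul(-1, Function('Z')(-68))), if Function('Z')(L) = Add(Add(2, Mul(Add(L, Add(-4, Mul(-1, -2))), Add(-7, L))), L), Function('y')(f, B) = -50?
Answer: -5234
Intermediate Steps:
Function('Z')(L) = Add(2, L, Mul(Add(-7, L), Add(-2, L))) (Function('Z')(L) = Add(Add(2, Mul(Add(L, Add(-4, 2)), Add(-7, L))), L) = Add(Add(2, Mul(Add(L, -2), Add(-7, L))), L) = Add(Add(2, Mul(Add(-2, L), Add(-7, L))), L) = Add(Add(2, Mul(Add(-7, L), Add(-2, L))), L) = Add(2, L, Mul(Add(-7, L), Add(-2, L))))
Add(Function('y')(31, -65), Mul(-1, Function('Z')(-68))) = Add(-50, Mul(-1, Add(16, Pow(-68, 2), Mul(-8, -68)))) = Add(-50, Mul(-1, Add(16, 4624, 544))) = Add(-50, Mul(-1, 5184)) = Add(-50, -5184) = -5234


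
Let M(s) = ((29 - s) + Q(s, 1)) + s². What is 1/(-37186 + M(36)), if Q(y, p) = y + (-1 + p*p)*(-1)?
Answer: -1/35861 ≈ -2.7885e-5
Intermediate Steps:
Q(y, p) = 1 + y - p² (Q(y, p) = y + (-1 + p²)*(-1) = y + (1 - p²) = 1 + y - p²)
M(s) = 29 + s² (M(s) = ((29 - s) + (1 + s - 1*1²)) + s² = ((29 - s) + (1 + s - 1*1)) + s² = ((29 - s) + (1 + s - 1)) + s² = ((29 - s) + s) + s² = 29 + s²)
1/(-37186 + M(36)) = 1/(-37186 + (29 + 36²)) = 1/(-37186 + (29 + 1296)) = 1/(-37186 + 1325) = 1/(-35861) = -1/35861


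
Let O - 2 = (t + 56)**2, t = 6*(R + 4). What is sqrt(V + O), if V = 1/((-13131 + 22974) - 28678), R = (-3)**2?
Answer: sqrt(6370730227715)/18835 ≈ 134.01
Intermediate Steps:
R = 9
t = 78 (t = 6*(9 + 4) = 6*13 = 78)
V = -1/18835 (V = 1/(9843 - 28678) = 1/(-18835) = -1/18835 ≈ -5.3093e-5)
O = 17958 (O = 2 + (78 + 56)**2 = 2 + 134**2 = 2 + 17956 = 17958)
sqrt(V + O) = sqrt(-1/18835 + 17958) = sqrt(338238929/18835) = sqrt(6370730227715)/18835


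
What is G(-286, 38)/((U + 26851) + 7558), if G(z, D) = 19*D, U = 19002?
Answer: 722/53411 ≈ 0.013518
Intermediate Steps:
G(-286, 38)/((U + 26851) + 7558) = (19*38)/((19002 + 26851) + 7558) = 722/(45853 + 7558) = 722/53411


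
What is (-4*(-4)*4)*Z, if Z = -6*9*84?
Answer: -290304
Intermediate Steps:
Z = -4536 (Z = -54*84 = -4536)
(-4*(-4)*4)*Z = (-4*(-4)*4)*(-4536) = (16*4)*(-4536) = 64*(-4536) = -290304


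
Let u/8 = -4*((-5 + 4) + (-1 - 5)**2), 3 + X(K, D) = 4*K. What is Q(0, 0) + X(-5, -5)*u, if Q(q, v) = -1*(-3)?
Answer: 25763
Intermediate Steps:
X(K, D) = -3 + 4*K
Q(q, v) = 3
u = -1120 (u = 8*(-4*((-5 + 4) + (-1 - 5)**2)) = 8*(-4*(-1 + (-6)**2)) = 8*(-4*(-1 + 36)) = 8*(-4*35) = 8*(-140) = -1120)
Q(0, 0) + X(-5, -5)*u = 3 + (-3 + 4*(-5))*(-1120) = 3 + (-3 - 20)*(-1120) = 3 - 23*(-1120) = 3 + 25760 = 25763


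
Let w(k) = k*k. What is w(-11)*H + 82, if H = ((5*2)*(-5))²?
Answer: 302582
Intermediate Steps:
H = 2500 (H = (10*(-5))² = (-50)² = 2500)
w(k) = k²
w(-11)*H + 82 = (-11)²*2500 + 82 = 121*2500 + 82 = 302500 + 82 = 302582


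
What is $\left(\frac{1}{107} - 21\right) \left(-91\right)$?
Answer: $\frac{204386}{107} \approx 1910.1$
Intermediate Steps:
$\left(\frac{1}{107} - 21\right) \left(-91\right) = \left(- \frac{2246}{107}\right) \left(-91\right) = \frac{204386}{107}$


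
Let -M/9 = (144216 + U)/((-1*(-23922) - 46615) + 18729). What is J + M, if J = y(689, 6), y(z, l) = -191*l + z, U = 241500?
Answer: 414974/991 ≈ 418.74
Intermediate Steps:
M = 867861/991 (M = -9*(144216 + 241500)/((-1*(-23922) - 46615) + 18729) = -3471444/((23922 - 46615) + 18729) = -3471444/(-22693 + 18729) = -3471444/(-3964) = -3471444*(-1)/3964 = -9*(-96429/991) = 867861/991 ≈ 875.74)
y(z, l) = z - 191*l
J = -457 (J = 689 - 191*6 = 689 - 1146 = -457)
J + M = -457 + 867861/991 = 414974/991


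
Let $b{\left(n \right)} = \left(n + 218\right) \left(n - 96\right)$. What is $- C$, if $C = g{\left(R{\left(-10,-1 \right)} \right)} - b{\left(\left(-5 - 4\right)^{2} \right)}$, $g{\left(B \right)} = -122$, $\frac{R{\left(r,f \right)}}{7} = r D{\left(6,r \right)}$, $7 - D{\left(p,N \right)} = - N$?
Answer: $-4363$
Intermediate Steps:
$D{\left(p,N \right)} = 7 + N$ ($D{\left(p,N \right)} = 7 - - N = 7 + N$)
$b{\left(n \right)} = \left(-96 + n\right) \left(218 + n\right)$ ($b{\left(n \right)} = \left(218 + n\right) \left(-96 + n\right) = \left(-96 + n\right) \left(218 + n\right)$)
$R{\left(r,f \right)} = 7 r \left(7 + r\right)$
$C = 4363$ ($C = -122 - \left(-20928 + \left(\left(-5 - 4\right)^{2}\right)^{2} + 122 \left(-5 - 4\right)^{2}\right) = -122 - \left(-20928 + \left(\left(-9\right)^{2}\right)^{2} + 122 \left(-9\right)^{2}\right) = -122 - \left(-20928 + 81^{2} + 122 \cdot 81\right) = -122 - \left(-20928 + 6561 + 9882\right) = -122 - -4485 = -122 + 4485 = 4363$)
$- C = \left(-1\right) 4363 = -4363$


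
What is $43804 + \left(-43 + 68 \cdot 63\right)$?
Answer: $48045$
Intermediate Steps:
$43804 + \left(-43 + 68 \cdot 63\right) = 43804 + \left(-43 + 4284\right) = 43804 + 4241 = 48045$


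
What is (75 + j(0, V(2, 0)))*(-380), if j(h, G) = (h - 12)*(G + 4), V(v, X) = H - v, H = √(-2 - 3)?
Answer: -19380 + 4560*I*√5 ≈ -19380.0 + 10196.0*I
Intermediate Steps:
H = I*√5 (H = √(-5) = I*√5 ≈ 2.2361*I)
V(v, X) = -v + I*√5 (V(v, X) = I*√5 - v = -v + I*√5)
j(h, G) = (-12 + h)*(4 + G)
(75 + j(0, V(2, 0)))*(-380) = (75 + (-48 - 12*(-1*2 + I*√5) + 4*0 + (-1*2 + I*√5)*0))*(-380) = (75 + (-48 - 12*(-2 + I*√5) + 0 + (-2 + I*√5)*0))*(-380) = (75 + (-48 + (24 - 12*I*√5) + 0 + 0))*(-380) = (75 + (-24 - 12*I*√5))*(-380) = (51 - 12*I*√5)*(-380) = -19380 + 4560*I*√5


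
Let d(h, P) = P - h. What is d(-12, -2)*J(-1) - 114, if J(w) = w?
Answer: -124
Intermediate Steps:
d(-12, -2)*J(-1) - 114 = (-2 - 1*(-12))*(-1) - 114 = (-2 + 12)*(-1) - 114 = 10*(-1) - 114 = -10 - 114 = -124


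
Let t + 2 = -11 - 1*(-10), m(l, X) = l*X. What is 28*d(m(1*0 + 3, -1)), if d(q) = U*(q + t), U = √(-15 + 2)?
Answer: -168*I*√13 ≈ -605.73*I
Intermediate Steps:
U = I*√13 (U = √(-13) = I*√13 ≈ 3.6056*I)
m(l, X) = X*l
t = -3 (t = -2 + (-11 - 1*(-10)) = -2 + (-11 + 10) = -2 - 1 = -3)
d(q) = I*√13*(-3 + q) (d(q) = (I*√13)*(q - 3) = (I*√13)*(-3 + q) = I*√13*(-3 + q))
28*d(m(1*0 + 3, -1)) = 28*(I*√13*(-3 - (1*0 + 3))) = 28*(I*√13*(-3 - (0 + 3))) = 28*(I*√13*(-3 - 1*3)) = 28*(I*√13*(-3 - 3)) = 28*(I*√13*(-6)) = 28*(-6*I*√13) = -168*I*√13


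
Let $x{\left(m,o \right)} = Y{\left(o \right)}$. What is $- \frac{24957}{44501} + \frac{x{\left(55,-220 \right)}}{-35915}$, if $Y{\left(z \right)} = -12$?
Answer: $- \frac{895796643}{1598253415} \approx -0.56048$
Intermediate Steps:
$x{\left(m,o \right)} = -12$
$- \frac{24957}{44501} + \frac{x{\left(55,-220 \right)}}{-35915} = - \frac{24957}{44501} - \frac{12}{-35915} = \left(-24957\right) \frac{1}{44501} - - \frac{12}{35915} = - \frac{24957}{44501} + \frac{12}{35915} = - \frac{895796643}{1598253415}$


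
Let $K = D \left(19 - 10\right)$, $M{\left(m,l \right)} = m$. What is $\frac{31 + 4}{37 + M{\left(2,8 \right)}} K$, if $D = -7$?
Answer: $- \frac{735}{13} \approx -56.538$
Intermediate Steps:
$K = -63$ ($K = - 7 \left(19 - 10\right) = \left(-7\right) 9 = -63$)
$\frac{31 + 4}{37 + M{\left(2,8 \right)}} K = \frac{31 + 4}{37 + 2} \left(-63\right) = \frac{35}{39} \left(-63\right) = - \frac{735}{13}$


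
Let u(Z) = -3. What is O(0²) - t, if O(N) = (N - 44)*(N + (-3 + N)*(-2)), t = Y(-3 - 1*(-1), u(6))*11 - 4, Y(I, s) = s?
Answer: -227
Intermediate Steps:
t = -37 (t = -3*11 - 4 = -33 - 4 = -37)
O(N) = (-44 + N)*(6 - N) (O(N) = (-44 + N)*(N + (6 - 2*N)) = (-44 + N)*(6 - N))
O(0²) - t = (-264 - (0²)² + 50*0²) - 1*(-37) = (-264 - 1*0² + 50*0) + 37 = (-264 - 1*0 + 0) + 37 = (-264 + 0 + 0) + 37 = -264 + 37 = -227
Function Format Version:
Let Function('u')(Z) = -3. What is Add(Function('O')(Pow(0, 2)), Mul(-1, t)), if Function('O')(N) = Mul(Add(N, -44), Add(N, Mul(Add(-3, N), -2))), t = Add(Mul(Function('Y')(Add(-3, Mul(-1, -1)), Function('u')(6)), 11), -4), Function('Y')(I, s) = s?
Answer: -227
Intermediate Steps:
t = -37 (t = Add(Mul(-3, 11), -4) = Add(-33, -4) = -37)
Function('O')(N) = Mul(Add(-44, N), Add(6, Mul(-1, N))) (Function('O')(N) = Mul(Add(-44, N), Add(N, Add(6, Mul(-2, N)))) = Mul(Add(-44, N), Add(6, Mul(-1, N))))
Add(Function('O')(Pow(0, 2)), Mul(-1, t)) = Add(Add(-264, Mul(-1, Pow(Pow(0, 2), 2)), Mul(50, Pow(0, 2))), Mul(-1, -37)) = Add(Add(-264, Mul(-1, Pow(0, 2)), Mul(50, 0)), 37) = Add(Add(-264, Mul(-1, 0), 0), 37) = Add(Add(-264, 0, 0), 37) = Add(-264, 37) = -227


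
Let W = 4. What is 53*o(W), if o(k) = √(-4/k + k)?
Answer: 53*√3 ≈ 91.799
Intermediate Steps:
o(k) = √(k - 4/k)
53*o(W) = 53*√(4 - 4/4) = 53*√(4 - 4*¼) = 53*√(4 - 1) = 53*√3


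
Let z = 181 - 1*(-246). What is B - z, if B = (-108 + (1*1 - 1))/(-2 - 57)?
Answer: -25085/59 ≈ -425.17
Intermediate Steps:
z = 427 (z = 181 + 246 = 427)
B = 108/59 (B = (-108 + (1 - 1))/(-59) = (-108 + 0)*(-1/59) = -108*(-1/59) = 108/59 ≈ 1.8305)
B - z = 108/59 - 1*427 = 108/59 - 427 = -25085/59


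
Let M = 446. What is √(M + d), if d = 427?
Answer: 3*√97 ≈ 29.547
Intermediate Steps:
√(M + d) = √(446 + 427) = √873 = 3*√97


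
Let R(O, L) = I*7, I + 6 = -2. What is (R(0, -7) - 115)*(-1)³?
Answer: 171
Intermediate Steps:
I = -8 (I = -6 - 2 = -8)
R(O, L) = -56 (R(O, L) = -8*7 = -56)
(R(0, -7) - 115)*(-1)³ = (-56 - 115)*(-1)³ = -171*(-1) = 171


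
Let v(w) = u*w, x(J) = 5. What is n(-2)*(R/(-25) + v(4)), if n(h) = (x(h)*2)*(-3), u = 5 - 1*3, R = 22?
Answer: -1068/5 ≈ -213.60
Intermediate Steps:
u = 2 (u = 5 - 3 = 2)
v(w) = 2*w
n(h) = -30 (n(h) = (5*2)*(-3) = 10*(-3) = -30)
n(-2)*(R/(-25) + v(4)) = -30*(22/(-25) + 2*4) = -30*(22*(-1/25) + 8) = -30*(-22/25 + 8) = -30*178/25 = -1068/5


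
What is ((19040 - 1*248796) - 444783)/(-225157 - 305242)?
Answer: 674539/530399 ≈ 1.2718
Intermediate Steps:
((19040 - 1*248796) - 444783)/(-225157 - 305242) = ((19040 - 248796) - 444783)/(-530399) = (-229756 - 444783)*(-1/530399) = -674539*(-1/530399) = 674539/530399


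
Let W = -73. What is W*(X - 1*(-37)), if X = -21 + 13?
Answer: -2117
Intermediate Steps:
X = -8
W*(X - 1*(-37)) = -73*(-8 - 1*(-37)) = -73*(-8 + 37) = -73*29 = -2117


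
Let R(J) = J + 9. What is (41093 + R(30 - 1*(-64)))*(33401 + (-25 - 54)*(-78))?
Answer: 1629837348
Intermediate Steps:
R(J) = 9 + J
(41093 + R(30 - 1*(-64)))*(33401 + (-25 - 54)*(-78)) = (41093 + (9 + (30 - 1*(-64))))*(33401 + (-25 - 54)*(-78)) = (41093 + (9 + (30 + 64)))*(33401 - 79*(-78)) = (41093 + (9 + 94))*(33401 + 6162) = (41093 + 103)*39563 = 41196*39563 = 1629837348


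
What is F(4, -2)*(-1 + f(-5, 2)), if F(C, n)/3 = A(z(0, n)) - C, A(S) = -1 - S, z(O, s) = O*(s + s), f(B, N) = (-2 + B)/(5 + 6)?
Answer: 270/11 ≈ 24.545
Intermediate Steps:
f(B, N) = -2/11 + B/11 (f(B, N) = (-2 + B)/11 = (-2 + B)*(1/11) = -2/11 + B/11)
z(O, s) = 2*O*s (z(O, s) = O*(2*s) = 2*O*s)
F(C, n) = -3 - 3*C (F(C, n) = 3*((-1 - 2*0*n) - C) = 3*((-1 - 1*0) - C) = 3*((-1 + 0) - C) = 3*(-1 - C) = -3 - 3*C)
F(4, -2)*(-1 + f(-5, 2)) = (-3 - 3*4)*(-1 + (-2/11 + (1/11)*(-5))) = (-3 - 12)*(-1 + (-2/11 - 5/11)) = -15*(-1 - 7/11) = -15*(-18/11) = 270/11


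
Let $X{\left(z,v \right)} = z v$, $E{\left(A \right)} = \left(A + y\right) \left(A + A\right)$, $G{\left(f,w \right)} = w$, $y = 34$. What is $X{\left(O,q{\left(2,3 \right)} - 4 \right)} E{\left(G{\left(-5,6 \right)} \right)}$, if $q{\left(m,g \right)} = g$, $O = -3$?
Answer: $1440$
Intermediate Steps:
$E{\left(A \right)} = 2 A \left(34 + A\right)$ ($E{\left(A \right)} = \left(A + 34\right) \left(A + A\right) = \left(34 + A\right) 2 A = 2 A \left(34 + A\right)$)
$X{\left(z,v \right)} = v z$
$X{\left(O,q{\left(2,3 \right)} - 4 \right)} E{\left(G{\left(-5,6 \right)} \right)} = \left(3 - 4\right) \left(-3\right) 2 \cdot 6 \left(34 + 6\right) = \left(3 - 4\right) \left(-3\right) 2 \cdot 6 \cdot 40 = \left(-1\right) \left(-3\right) 480 = 3 \cdot 480 = 1440$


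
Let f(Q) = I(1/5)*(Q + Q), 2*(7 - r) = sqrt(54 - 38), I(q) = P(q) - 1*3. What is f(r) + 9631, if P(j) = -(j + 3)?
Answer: 9569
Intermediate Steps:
P(j) = -3 - j (P(j) = -(3 + j) = -3 - j)
I(q) = -6 - q (I(q) = (-3 - q) - 1*3 = (-3 - q) - 3 = -6 - q)
r = 5 (r = 7 - sqrt(54 - 38)/2 = 7 - sqrt(16)/2 = 7 - 1/2*4 = 7 - 2 = 5)
f(Q) = -62*Q/5 (f(Q) = (-6 - 1/5)*(Q + Q) = (-6 - 1*1/5)*(2*Q) = (-6 - 1/5)*(2*Q) = -62*Q/5)
f(r) + 9631 = -62/5*5 + 9631 = -62 + 9631 = 9569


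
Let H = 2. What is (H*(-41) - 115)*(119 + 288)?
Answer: -80179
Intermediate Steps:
(H*(-41) - 115)*(119 + 288) = (2*(-41) - 115)*(119 + 288) = (-82 - 115)*407 = -197*407 = -80179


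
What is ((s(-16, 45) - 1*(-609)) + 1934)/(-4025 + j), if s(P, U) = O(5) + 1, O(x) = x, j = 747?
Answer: -2549/3278 ≈ -0.77761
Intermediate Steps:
s(P, U) = 6 (s(P, U) = 5 + 1 = 6)
((s(-16, 45) - 1*(-609)) + 1934)/(-4025 + j) = ((6 - 1*(-609)) + 1934)/(-4025 + 747) = ((6 + 609) + 1934)/(-3278) = (615 + 1934)*(-1/3278) = 2549*(-1/3278) = -2549/3278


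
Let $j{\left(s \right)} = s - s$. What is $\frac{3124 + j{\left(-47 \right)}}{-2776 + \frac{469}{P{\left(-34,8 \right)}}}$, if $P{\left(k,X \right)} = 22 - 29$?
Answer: $- \frac{3124}{2843} \approx -1.0988$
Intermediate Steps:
$P{\left(k,X \right)} = -7$
$j{\left(s \right)} = 0$
$\frac{3124 + j{\left(-47 \right)}}{-2776 + \frac{469}{P{\left(-34,8 \right)}}} = \frac{3124 + 0}{-2776 + \frac{469}{-7}} = \frac{3124}{-2776 + 469 \left(- \frac{1}{7}\right)} = \frac{3124}{-2776 - 67} = \frac{3124}{-2843} = 3124 \left(- \frac{1}{2843}\right) = - \frac{3124}{2843}$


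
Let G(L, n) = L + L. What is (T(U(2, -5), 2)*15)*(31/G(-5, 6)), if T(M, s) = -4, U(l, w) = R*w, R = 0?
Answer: 186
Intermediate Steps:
G(L, n) = 2*L
U(l, w) = 0 (U(l, w) = 0*w = 0)
(T(U(2, -5), 2)*15)*(31/G(-5, 6)) = (-4*15)*(31/((2*(-5)))) = -1860/(-10) = -1860*(-1)/10 = -60*(-31/10) = 186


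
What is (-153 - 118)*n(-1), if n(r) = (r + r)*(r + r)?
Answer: -1084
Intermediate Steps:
n(r) = 4*r² (n(r) = (2*r)*(2*r) = 4*r²)
(-153 - 118)*n(-1) = (-153 - 118)*(4*(-1)²) = -1084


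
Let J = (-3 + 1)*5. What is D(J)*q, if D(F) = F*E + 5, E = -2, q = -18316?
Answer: -457900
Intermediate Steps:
J = -10 (J = -2*5 = -10)
D(F) = 5 - 2*F (D(F) = F*(-2) + 5 = -2*F + 5 = 5 - 2*F)
D(J)*q = (5 - 2*(-10))*(-18316) = (5 + 20)*(-18316) = 25*(-18316) = -457900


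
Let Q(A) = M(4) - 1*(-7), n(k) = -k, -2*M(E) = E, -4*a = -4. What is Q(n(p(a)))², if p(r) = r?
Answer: 25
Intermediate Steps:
a = 1 (a = -¼*(-4) = 1)
M(E) = -E/2
Q(A) = 5 (Q(A) = -½*4 - 1*(-7) = -2 + 7 = 5)
Q(n(p(a)))² = 5² = 25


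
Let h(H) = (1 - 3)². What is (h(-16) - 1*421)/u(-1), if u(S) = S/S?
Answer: -417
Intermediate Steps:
h(H) = 4 (h(H) = (-2)² = 4)
u(S) = 1
(h(-16) - 1*421)/u(-1) = (4 - 1*421)/1 = (4 - 421)*1 = -417*1 = -417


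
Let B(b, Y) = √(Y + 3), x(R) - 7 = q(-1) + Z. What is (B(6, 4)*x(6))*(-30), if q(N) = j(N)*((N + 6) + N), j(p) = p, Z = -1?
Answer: -60*√7 ≈ -158.75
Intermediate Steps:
q(N) = N*(6 + 2*N) (q(N) = N*((N + 6) + N) = N*((6 + N) + N) = N*(6 + 2*N))
x(R) = 2 (x(R) = 7 + (2*(-1)*(3 - 1) - 1) = 7 + (2*(-1)*2 - 1) = 7 + (-4 - 1) = 7 - 5 = 2)
B(b, Y) = √(3 + Y)
(B(6, 4)*x(6))*(-30) = (√(3 + 4)*2)*(-30) = (√7*2)*(-30) = (2*√7)*(-30) = -60*√7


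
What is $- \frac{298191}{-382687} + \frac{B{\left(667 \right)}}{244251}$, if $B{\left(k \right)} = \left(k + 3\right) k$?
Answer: $\frac{243852443371}{93471682437} \approx 2.6088$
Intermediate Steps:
$B{\left(k \right)} = k \left(3 + k\right)$ ($B{\left(k \right)} = \left(3 + k\right) k = k \left(3 + k\right)$)
$- \frac{298191}{-382687} + \frac{B{\left(667 \right)}}{244251} = - \frac{298191}{-382687} + \frac{667 \left(3 + 667\right)}{244251} = \left(-298191\right) \left(- \frac{1}{382687}\right) + 667 \cdot 670 \cdot \frac{1}{244251} = \frac{298191}{382687} + 446890 \cdot \frac{1}{244251} = \frac{298191}{382687} + \frac{446890}{244251} = \frac{243852443371}{93471682437}$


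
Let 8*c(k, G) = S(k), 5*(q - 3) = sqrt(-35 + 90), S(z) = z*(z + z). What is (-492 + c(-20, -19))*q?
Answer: -1176 - 392*sqrt(55)/5 ≈ -1757.4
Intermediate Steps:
S(z) = 2*z**2 (S(z) = z*(2*z) = 2*z**2)
q = 3 + sqrt(55)/5 (q = 3 + sqrt(-35 + 90)/5 = 3 + sqrt(55)/5 ≈ 4.4832)
c(k, G) = k**2/4 (c(k, G) = (2*k**2)/8 = k**2/4)
(-492 + c(-20, -19))*q = (-492 + (1/4)*(-20)**2)*(3 + sqrt(55)/5) = (-492 + (1/4)*400)*(3 + sqrt(55)/5) = (-492 + 100)*(3 + sqrt(55)/5) = -392*(3 + sqrt(55)/5) = -1176 - 392*sqrt(55)/5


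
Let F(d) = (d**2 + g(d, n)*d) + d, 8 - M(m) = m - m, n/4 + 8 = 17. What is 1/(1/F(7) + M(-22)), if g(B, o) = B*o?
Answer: 1820/14561 ≈ 0.12499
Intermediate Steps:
n = 36 (n = -32 + 4*17 = -32 + 68 = 36)
M(m) = 8 (M(m) = 8 - (m - m) = 8 - 1*0 = 8 + 0 = 8)
F(d) = d + 37*d**2 (F(d) = (d**2 + (d*36)*d) + d = (d**2 + (36*d)*d) + d = (d**2 + 36*d**2) + d = 37*d**2 + d = d + 37*d**2)
1/(1/F(7) + M(-22)) = 1/(1/(7*(1 + 37*7)) + 8) = 1/(1/(7*(1 + 259)) + 8) = 1/(1/(7*260) + 8) = 1/(1/1820 + 8) = 1/(14561/1820) = 1820/14561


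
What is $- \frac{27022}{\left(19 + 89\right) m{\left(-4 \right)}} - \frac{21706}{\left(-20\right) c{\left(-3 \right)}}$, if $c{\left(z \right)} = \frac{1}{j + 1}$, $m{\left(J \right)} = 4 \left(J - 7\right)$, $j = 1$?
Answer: $\frac{25854283}{11880} \approx 2176.3$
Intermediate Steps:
$m{\left(J \right)} = -28 + 4 J$ ($m{\left(J \right)} = 4 \left(-7 + J\right) = -28 + 4 J$)
$c{\left(z \right)} = \frac{1}{2}$ ($c{\left(z \right)} = \frac{1}{1 + 1} = \frac{1}{2}$)
$- \frac{27022}{\left(19 + 89\right) m{\left(-4 \right)}} - \frac{21706}{\left(-20\right) c{\left(-3 \right)}} = - \frac{27022}{\left(19 + 89\right) \left(-28 + 4 \left(-4\right)\right)} - \frac{21706}{\left(-20\right) \frac{1}{2}} = - \frac{27022}{108 \left(-28 - 16\right)} - \frac{21706}{-10} = - \frac{27022}{108 \left(-44\right)} - - \frac{10853}{5} = - \frac{27022}{-4752} + \frac{10853}{5} = \left(-27022\right) \left(- \frac{1}{4752}\right) + \frac{10853}{5} = \frac{13511}{2376} + \frac{10853}{5} = \frac{25854283}{11880}$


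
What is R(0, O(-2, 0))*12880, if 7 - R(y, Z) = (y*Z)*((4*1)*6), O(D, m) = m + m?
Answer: 90160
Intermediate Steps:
O(D, m) = 2*m
R(y, Z) = 7 - 24*Z*y (R(y, Z) = 7 - y*Z*(4*1)*6 = 7 - Z*y*4*6 = 7 - Z*y*24 = 7 - 24*Z*y)
R(0, O(-2, 0))*12880 = (7 - 24*2*0*0)*12880 = (7 - 24*0*0)*12880 = (7 + 0)*12880 = 7*12880 = 90160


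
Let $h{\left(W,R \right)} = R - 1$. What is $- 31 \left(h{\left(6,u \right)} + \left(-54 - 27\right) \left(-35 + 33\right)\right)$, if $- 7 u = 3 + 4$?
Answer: $-4960$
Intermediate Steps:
$u = -1$ ($u = - \frac{3 + 4}{7} = \left(- \frac{1}{7}\right) 7 = -1$)
$h{\left(W,R \right)} = -1 + R$
$- 31 \left(h{\left(6,u \right)} + \left(-54 - 27\right) \left(-35 + 33\right)\right) = - 31 \left(\left(-1 - 1\right) + \left(-54 - 27\right) \left(-35 + 33\right)\right) = - 31 \left(-2 - -162\right) = - 31 \left(-2 + 162\right) = \left(-31\right) 160 = -4960$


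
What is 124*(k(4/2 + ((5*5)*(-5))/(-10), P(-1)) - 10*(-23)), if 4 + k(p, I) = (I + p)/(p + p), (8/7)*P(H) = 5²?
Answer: 1634413/58 ≈ 28180.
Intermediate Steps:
P(H) = 175/8 (P(H) = (7/8)*5² = (7/8)*25 = 175/8)
k(p, I) = -4 + (I + p)/(2*p) (k(p, I) = -4 + (I + p)/(p + p) = -4 + (I + p)/((2*p)) = -4 + (I + p)*(1/(2*p)) = -4 + (I + p)/(2*p))
124*(k(4/2 + ((5*5)*(-5))/(-10), P(-1)) - 10*(-23)) = 124*((175/8 - 7*(4/2 + ((5*5)*(-5))/(-10)))/(2*(4/2 + ((5*5)*(-5))/(-10))) - 10*(-23)) = 124*((175/8 - 7*(4*(½) + (25*(-5))*(-⅒)))/(2*(4*(½) + (25*(-5))*(-⅒))) + 230) = 124*((175/8 - 7*(2 - 125*(-⅒)))/(2*(2 - 125*(-⅒))) + 230) = 124*((175/8 - 7*(2 + 25/2))/(2*(2 + 25/2)) + 230) = 124*((175/8 - 7*29/2)/(2*(29/2)) + 230) = 124*((½)*(2/29)*(175/8 - 203/2) + 230) = 124*((½)*(2/29)*(-637/8) + 230) = 124*(-637/232 + 230) = 124*(52723/232) = 1634413/58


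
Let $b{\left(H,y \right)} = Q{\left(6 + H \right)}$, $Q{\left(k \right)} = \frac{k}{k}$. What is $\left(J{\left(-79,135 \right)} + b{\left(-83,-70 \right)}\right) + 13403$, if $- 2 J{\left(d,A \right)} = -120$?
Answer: $13464$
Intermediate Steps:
$J{\left(d,A \right)} = 60$ ($J{\left(d,A \right)} = \left(- \frac{1}{2}\right) \left(-120\right) = 60$)
$Q{\left(k \right)} = 1$
$b{\left(H,y \right)} = 1$
$\left(J{\left(-79,135 \right)} + b{\left(-83,-70 \right)}\right) + 13403 = \left(60 + 1\right) + 13403 = 61 + 13403 = 13464$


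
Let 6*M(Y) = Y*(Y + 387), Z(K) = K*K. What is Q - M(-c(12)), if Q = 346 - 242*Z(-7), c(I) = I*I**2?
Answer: -397720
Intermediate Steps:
c(I) = I**3
Z(K) = K**2
M(Y) = Y*(387 + Y)/6 (M(Y) = (Y*(Y + 387))/6 = (Y*(387 + Y))/6 = Y*(387 + Y)/6)
Q = -11512 (Q = 346 - 242*(-7)**2 = 346 - 242*49 = 346 - 11858 = -11512)
Q - M(-c(12)) = -11512 - (-1*12**3)*(387 - 1*12**3)/6 = -11512 - (-1*1728)*(387 - 1*1728)/6 = -11512 - (-1728)*(387 - 1728)/6 = -11512 - (-1728)*(-1341)/6 = -11512 - 1*386208 = -11512 - 386208 = -397720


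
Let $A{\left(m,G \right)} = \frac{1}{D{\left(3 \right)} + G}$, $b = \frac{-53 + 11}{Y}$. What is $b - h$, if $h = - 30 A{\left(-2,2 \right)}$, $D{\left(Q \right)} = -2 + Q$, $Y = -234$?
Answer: $\frac{397}{39} \approx 10.179$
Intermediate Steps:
$b = \frac{7}{39}$ ($b = \frac{-53 + 11}{-234} = \left(-42\right) \left(- \frac{1}{234}\right) = \frac{7}{39} \approx 0.17949$)
$A{\left(m,G \right)} = \frac{1}{1 + G}$ ($A{\left(m,G \right)} = \frac{1}{\left(-2 + 3\right) + G} = \frac{1}{1 + G}$)
$h = -10$ ($h = - \frac{30}{1 + 2} = - \frac{30}{3} = \left(-30\right) \frac{1}{3} = -10$)
$b - h = \frac{7}{39} - -10 = \frac{7}{39} + 10 = \frac{397}{39}$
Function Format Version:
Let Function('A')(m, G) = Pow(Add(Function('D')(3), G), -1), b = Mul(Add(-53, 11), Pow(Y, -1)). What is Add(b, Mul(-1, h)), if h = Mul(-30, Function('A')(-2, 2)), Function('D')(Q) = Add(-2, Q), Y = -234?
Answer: Rational(397, 39) ≈ 10.179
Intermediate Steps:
b = Rational(7, 39) (b = Mul(Add(-53, 11), Pow(-234, -1)) = Mul(-42, Rational(-1, 234)) = Rational(7, 39) ≈ 0.17949)
Function('A')(m, G) = Pow(Add(1, G), -1) (Function('A')(m, G) = Pow(Add(Add(-2, 3), G), -1) = Pow(Add(1, G), -1))
h = -10 (h = Mul(-30, Pow(Add(1, 2), -1)) = Mul(-30, Pow(3, -1)) = Mul(-30, Rational(1, 3)) = -10)
Add(b, Mul(-1, h)) = Add(Rational(7, 39), Mul(-1, -10)) = Add(Rational(7, 39), 10) = Rational(397, 39)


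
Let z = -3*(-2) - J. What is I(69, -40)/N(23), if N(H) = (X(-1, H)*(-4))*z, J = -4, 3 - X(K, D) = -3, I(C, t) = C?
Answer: -23/80 ≈ -0.28750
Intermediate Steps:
X(K, D) = 6 (X(K, D) = 3 - 1*(-3) = 3 + 3 = 6)
z = 10 (z = -3*(-2) - 1*(-4) = 6 + 4 = 10)
N(H) = -240 (N(H) = (6*(-4))*10 = -24*10 = -240)
I(69, -40)/N(23) = 69/(-240) = 69*(-1/240) = -23/80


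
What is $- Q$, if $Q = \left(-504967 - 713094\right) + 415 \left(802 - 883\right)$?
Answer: $1251676$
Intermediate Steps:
$Q = -1251676$ ($Q = -1218061 + 415 \left(-81\right) = -1218061 - 33615 = -1251676$)
$- Q = \left(-1\right) \left(-1251676\right) = 1251676$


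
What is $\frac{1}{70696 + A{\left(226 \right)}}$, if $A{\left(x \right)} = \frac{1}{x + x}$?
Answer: $\frac{452}{31954593} \approx 1.4145 \cdot 10^{-5}$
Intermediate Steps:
$A{\left(x \right)} = \frac{1}{2 x}$
$\frac{1}{70696 + A{\left(226 \right)}} = \frac{1}{70696 + \frac{1}{2 \cdot 226}} = \frac{1}{70696 + \frac{1}{2} \cdot \frac{1}{226}} = \frac{1}{70696 + \frac{1}{452}} = \frac{1}{\frac{31954593}{452}} = \frac{452}{31954593}$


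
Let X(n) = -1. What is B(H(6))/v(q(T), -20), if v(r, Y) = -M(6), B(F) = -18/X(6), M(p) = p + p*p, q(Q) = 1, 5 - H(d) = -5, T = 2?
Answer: -3/7 ≈ -0.42857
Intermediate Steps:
H(d) = 10 (H(d) = 5 - 1*(-5) = 5 + 5 = 10)
M(p) = p + p²
B(F) = 18 (B(F) = -18/(-1) = -18*(-1) = 18)
v(r, Y) = -42 (v(r, Y) = -6*(1 + 6) = -6*7 = -1*42 = -42)
B(H(6))/v(q(T), -20) = 18/(-42) = 18*(-1/42) = -3/7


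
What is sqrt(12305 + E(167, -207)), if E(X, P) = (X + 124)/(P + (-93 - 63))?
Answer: 2*sqrt(372202)/11 ≈ 110.92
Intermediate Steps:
E(X, P) = (124 + X)/(-156 + P) (E(X, P) = (124 + X)/(P - 156) = (124 + X)/(-156 + P))
sqrt(12305 + E(167, -207)) = sqrt(12305 + (124 + 167)/(-156 - 207)) = sqrt(12305 + 291/(-363)) = sqrt(12305 - 1/363*291) = sqrt(12305 - 97/121) = sqrt(1488808/121) = 2*sqrt(372202)/11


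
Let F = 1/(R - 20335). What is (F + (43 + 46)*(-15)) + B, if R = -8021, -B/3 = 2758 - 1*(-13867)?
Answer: -1452110761/28356 ≈ -51210.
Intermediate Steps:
B = -49875 (B = -3*(2758 - 1*(-13867)) = -3*(2758 + 13867) = -3*16625 = -49875)
F = -1/28356 (F = 1/(-8021 - 20335) = 1/(-28356) = -1/28356 ≈ -3.5266e-5)
(F + (43 + 46)*(-15)) + B = (-1/28356 + (43 + 46)*(-15)) - 49875 = (-1/28356 + 89*(-15)) - 49875 = (-1/28356 - 1335) - 49875 = -37855261/28356 - 49875 = -1452110761/28356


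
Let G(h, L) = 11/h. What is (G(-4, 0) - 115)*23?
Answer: -10833/4 ≈ -2708.3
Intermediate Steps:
(G(-4, 0) - 115)*23 = (11/(-4) - 115)*23 = (11*(-¼) - 115)*23 = (-11/4 - 115)*23 = -471/4*23 = -10833/4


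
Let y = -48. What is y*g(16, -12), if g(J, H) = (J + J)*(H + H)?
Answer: 36864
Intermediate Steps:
g(J, H) = 4*H*J (g(J, H) = (2*J)*(2*H) = 4*H*J)
y*g(16, -12) = -192*(-12)*16 = -48*(-768) = 36864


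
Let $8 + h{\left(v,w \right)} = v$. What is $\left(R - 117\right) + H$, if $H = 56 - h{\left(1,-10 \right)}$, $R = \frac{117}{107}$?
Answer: $- \frac{5661}{107} \approx -52.907$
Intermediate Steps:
$h{\left(v,w \right)} = -8 + v$
$R = \frac{117}{107}$ ($R = 117 \cdot \frac{1}{107} = \frac{117}{107} \approx 1.0935$)
$H = 63$ ($H = 56 - \left(-8 + 1\right) = 56 - -7 = 56 + 7 = 63$)
$\left(R - 117\right) + H = \left(\frac{117}{107} - 117\right) + 63 = - \frac{12402}{107} + 63 = - \frac{5661}{107}$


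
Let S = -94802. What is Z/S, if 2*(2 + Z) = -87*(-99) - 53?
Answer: -2139/47401 ≈ -0.045126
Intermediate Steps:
Z = 4278 (Z = -2 + (-87*(-99) - 53)/2 = -2 + (8613 - 53)/2 = -2 + (½)*8560 = -2 + 4280 = 4278)
Z/S = 4278/(-94802) = 4278*(-1/94802) = -2139/47401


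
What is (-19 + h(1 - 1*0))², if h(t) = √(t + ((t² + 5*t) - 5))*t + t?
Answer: (18 - √2)² ≈ 275.09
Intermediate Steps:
h(t) = t + t*√(-5 + t² + 6*t) (h(t) = √(t + (-5 + t² + 5*t))*t + t = √(-5 + t² + 6*t)*t + t = t*√(-5 + t² + 6*t) + t = t + t*√(-5 + t² + 6*t))
(-19 + h(1 - 1*0))² = (-19 + (1 - 1*0)*(1 + √(-5 + (1 - 1*0)² + 6*(1 - 1*0))))² = (-19 + (1 + 0)*(1 + √(-5 + (1 + 0)² + 6*(1 + 0))))² = (-19 + 1*(1 + √(-5 + 1² + 6*1)))² = (-19 + 1*(1 + √(-5 + 1 + 6)))² = (-19 + 1*(1 + √2))² = (-19 + (1 + √2))² = (-18 + √2)²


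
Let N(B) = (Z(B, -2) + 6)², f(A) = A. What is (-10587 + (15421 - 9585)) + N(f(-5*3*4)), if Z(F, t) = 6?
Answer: -4607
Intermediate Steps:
N(B) = 144 (N(B) = (6 + 6)² = 12² = 144)
(-10587 + (15421 - 9585)) + N(f(-5*3*4)) = (-10587 + (15421 - 9585)) + 144 = (-10587 + 5836) + 144 = -4751 + 144 = -4607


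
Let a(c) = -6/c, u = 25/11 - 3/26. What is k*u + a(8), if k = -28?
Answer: -34981/572 ≈ -61.156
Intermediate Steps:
u = 617/286 (u = 25*(1/11) - 3*1/26 = 25/11 - 3/26 = 617/286 ≈ 2.1573)
k*u + a(8) = -28*617/286 - 6/8 = -8638/143 - 6*1/8 = -8638/143 - 3/4 = -34981/572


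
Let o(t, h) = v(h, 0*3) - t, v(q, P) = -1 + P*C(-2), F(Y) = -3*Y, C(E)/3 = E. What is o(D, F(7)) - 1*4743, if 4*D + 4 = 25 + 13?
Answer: -9505/2 ≈ -4752.5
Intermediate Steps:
C(E) = 3*E
D = 17/2 (D = -1 + (25 + 13)/4 = -1 + (¼)*38 = -1 + 19/2 = 17/2 ≈ 8.5000)
v(q, P) = -1 - 6*P (v(q, P) = -1 + P*(3*(-2)) = -1 + P*(-6) = -1 - 6*P)
o(t, h) = -1 - t (o(t, h) = (-1 - 0*3) - t = (-1 - 6*0) - t = (-1 + 0) - t = -1 - t)
o(D, F(7)) - 1*4743 = (-1 - 1*17/2) - 1*4743 = (-1 - 17/2) - 4743 = -19/2 - 4743 = -9505/2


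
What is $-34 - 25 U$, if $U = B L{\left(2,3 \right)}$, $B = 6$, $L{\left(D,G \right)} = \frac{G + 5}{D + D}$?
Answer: $-334$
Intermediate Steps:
$L{\left(D,G \right)} = \frac{5 + G}{2 D}$
$U = 12$ ($U = 6 \frac{5 + 3}{2 \cdot 2} = 6 \cdot \frac{1}{2} \cdot \frac{1}{2} \cdot 8 = 6 \cdot 2 = 12$)
$-34 - 25 U = -34 - 300 = -334$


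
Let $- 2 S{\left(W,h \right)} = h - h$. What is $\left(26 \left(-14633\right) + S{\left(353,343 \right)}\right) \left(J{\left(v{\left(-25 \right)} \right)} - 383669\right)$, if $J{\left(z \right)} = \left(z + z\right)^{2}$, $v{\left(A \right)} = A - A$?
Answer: $145969940402$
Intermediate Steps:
$S{\left(W,h \right)} = 0$ ($S{\left(W,h \right)} = - \frac{h - h}{2} = \left(- \frac{1}{2}\right) 0 = 0$)
$v{\left(A \right)} = 0$
$J{\left(z \right)} = 4 z^{2}$ ($J{\left(z \right)} = \left(2 z\right)^{2} = 4 z^{2}$)
$\left(26 \left(-14633\right) + S{\left(353,343 \right)}\right) \left(J{\left(v{\left(-25 \right)} \right)} - 383669\right) = \left(26 \left(-14633\right) + 0\right) \left(4 \cdot 0^{2} - 383669\right) = \left(-380458 + 0\right) \left(4 \cdot 0 - 383669\right) = - 380458 \left(0 - 383669\right) = \left(-380458\right) \left(-383669\right) = 145969940402$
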